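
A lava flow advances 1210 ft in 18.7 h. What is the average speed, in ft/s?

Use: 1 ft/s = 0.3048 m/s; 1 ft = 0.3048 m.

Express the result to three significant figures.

1210 ft × 0.3048 → 368.808 m
18.7 h × 3600 → 67320 s
v = d / t = 368.808 m / 67320 s = 0.00547843 m/s
0.00547843 m/s ÷ (0.3048 m/s/ft/s) = 0.0179739 ft/s

0.0180 ft/s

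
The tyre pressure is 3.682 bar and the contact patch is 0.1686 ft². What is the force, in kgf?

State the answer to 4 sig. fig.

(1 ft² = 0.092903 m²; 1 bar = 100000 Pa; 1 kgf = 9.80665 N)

588.1 kgf

3.682 bar × 100000 → 368200 Pa
0.1686 ft² × 0.092903 → 0.0156634 m²
F = P × A = 368200 Pa × 0.0156634 m² = 5767.26 N
5767.26 N ÷ (9.80665 N/kgf) = 588.097 kgf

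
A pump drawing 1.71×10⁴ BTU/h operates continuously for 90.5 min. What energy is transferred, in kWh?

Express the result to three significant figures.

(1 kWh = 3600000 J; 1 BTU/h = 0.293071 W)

1.71×10⁴ BTU/h × 0.293071 → 5011.51 W
90.5 min × 60 → 5430 s
E = P × t = 5011.51 W × 5430 s = 2.72125×10⁷ J
2.72125×10⁷ J ÷ (3600000 J/kWh) = 7.55903 kWh

7.56 kWh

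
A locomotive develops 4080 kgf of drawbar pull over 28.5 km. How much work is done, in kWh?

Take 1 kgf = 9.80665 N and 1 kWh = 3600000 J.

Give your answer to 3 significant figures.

4080 kgf × 9.80665 → 40011.1 N
28.5 km × 1000 → 28500 m
W = F × d = 40011.1 N × 28500 m = 1.14032×10⁹ J
1.14032×10⁹ J ÷ (3600000 J/kWh) = 316.756 kWh

317 kWh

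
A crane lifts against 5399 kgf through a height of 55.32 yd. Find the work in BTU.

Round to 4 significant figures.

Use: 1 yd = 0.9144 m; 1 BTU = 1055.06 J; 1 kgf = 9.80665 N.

2538 BTU

5399 kgf × 9.80665 → 52946.1 N
55.32 yd × 0.9144 → 50.5846 m
W = F × d = 52946.1 N × 50.5846 m = 2.67826×10⁶ J
2.67826×10⁶ J ÷ (1055.06 J/BTU) = 2538.49 BTU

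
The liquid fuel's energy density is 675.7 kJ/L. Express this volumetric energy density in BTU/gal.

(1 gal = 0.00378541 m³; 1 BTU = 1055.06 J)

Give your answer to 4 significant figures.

2424 BTU/gal

675.7 kJ/L × 1000 J/kJ ÷ 0.001 m³/L = 6.757×10⁸ J/m³
6.757×10⁸ J/m³ ÷ 1055.06 J/BTU × 0.00378541 m³/gal = 2424.32 BTU/gal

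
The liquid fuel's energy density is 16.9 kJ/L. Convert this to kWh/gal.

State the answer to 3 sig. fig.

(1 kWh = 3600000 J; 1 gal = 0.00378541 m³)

0.0178 kWh/gal

16.9 kJ/L × 1000 J/kJ ÷ 0.001 m³/L = 1.69×10⁷ J/m³
1.69×10⁷ J/m³ ÷ 3600000 J/kWh × 0.00378541 m³/gal = 0.0177704 kWh/gal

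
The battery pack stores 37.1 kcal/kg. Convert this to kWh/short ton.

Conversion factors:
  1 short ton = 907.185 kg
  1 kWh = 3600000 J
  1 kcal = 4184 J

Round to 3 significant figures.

39.1 kWh/short ton

37.1 kcal/kg × 4184 J/kcal = 155226 J/kg
155226 J/kg ÷ 3600000 J/kWh × 907.185 kg/short ton = 39.1163 kWh/short ton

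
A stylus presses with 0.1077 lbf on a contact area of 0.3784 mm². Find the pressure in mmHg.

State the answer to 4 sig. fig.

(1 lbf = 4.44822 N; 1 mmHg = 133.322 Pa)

0.1077 lbf × 4.44822 → 0.479073 N
0.3784 mm² × 10⁻⁶ → 3.784×10⁻⁷ m²
P = F / A = 0.479073 N / 3.784×10⁻⁷ m² = 1.26605×10⁶ Pa
1.26605×10⁶ Pa ÷ (133.322 Pa/mmHg) = 9496.18 mmHg

9496 mmHg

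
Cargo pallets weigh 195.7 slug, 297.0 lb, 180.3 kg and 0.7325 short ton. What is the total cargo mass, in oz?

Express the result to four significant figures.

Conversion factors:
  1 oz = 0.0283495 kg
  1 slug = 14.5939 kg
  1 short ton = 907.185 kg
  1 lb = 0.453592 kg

1.353×10⁵ oz

195.7 slug × 14.5939 = 2856.03 kg
297.0 lb × 0.453592 = 134.717 kg
180.3 kg (already kg)
0.7325 short ton × 907.185 = 664.513 kg
Sum: 2856.03 + 134.717 + 180.3 + 664.513 = 3835.56 kg
In oz: 3835.56 / 0.0283495 = 135296 oz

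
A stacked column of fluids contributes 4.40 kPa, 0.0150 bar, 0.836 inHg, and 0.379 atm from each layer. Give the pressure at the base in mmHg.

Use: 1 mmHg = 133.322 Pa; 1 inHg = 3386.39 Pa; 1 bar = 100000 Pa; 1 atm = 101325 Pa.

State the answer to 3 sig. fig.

4.40 kPa × 1000 = 4400 Pa
0.0150 bar × 100000 = 1500 Pa
0.836 inHg × 3386.39 = 2831.02 Pa
0.379 atm × 101325 = 38402.2 Pa
Sum: 4400 + 1500 + 2831.02 + 38402.2 = 47133.2 Pa
In mmHg: 47133.2 / 133.322 = 353.529 mmHg

354 mmHg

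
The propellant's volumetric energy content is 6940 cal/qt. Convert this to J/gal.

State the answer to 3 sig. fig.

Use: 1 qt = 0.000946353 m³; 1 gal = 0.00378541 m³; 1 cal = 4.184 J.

6940 cal/qt × 4.184 J/cal ÷ 0.000946353 m³/qt = 3.0683×10⁷ J/m³
3.0683×10⁷ J/m³ × 0.00378541 m³/gal = 116148 J/gal

1.16×10⁵ J/gal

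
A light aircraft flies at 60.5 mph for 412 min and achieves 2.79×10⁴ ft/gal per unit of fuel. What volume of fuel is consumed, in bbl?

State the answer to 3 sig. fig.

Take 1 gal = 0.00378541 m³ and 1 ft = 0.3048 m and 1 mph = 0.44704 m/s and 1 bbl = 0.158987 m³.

1.87 bbl

60.5 mph → 27.0459 m/s
412 min → 24720 s
d = v × t = 27.0459 × 24720 = 668575 m
2.79×10⁴ ft/gal → 2.2465×10⁶ m/m³
V = d / (distance per unit fuel) = 668575 / 2.2465×10⁶ = 0.297607 m³
In bbl: 0.297607 / 0.158987 = 1.8719 bbl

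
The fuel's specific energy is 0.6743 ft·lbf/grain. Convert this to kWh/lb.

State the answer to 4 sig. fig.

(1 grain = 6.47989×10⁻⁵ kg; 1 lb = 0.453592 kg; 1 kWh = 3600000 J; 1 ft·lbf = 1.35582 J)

0.001778 kWh/lb

0.6743 ft·lbf/grain × 1.35582 J/ft·lbf ÷ 6.47989×10⁻⁵ kg/grain = 14108.7 J/kg
14108.7 J/kg ÷ 3600000 J/kWh × 0.453592 kg/lb = 0.00177766 kWh/lb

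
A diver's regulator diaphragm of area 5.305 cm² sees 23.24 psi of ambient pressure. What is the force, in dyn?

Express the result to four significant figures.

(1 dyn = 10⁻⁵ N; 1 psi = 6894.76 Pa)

8.500×10⁶ dyn

23.24 psi × 6894.76 = 160234 Pa
5.305 cm² × 0.0001 = 5.305×10⁻⁴ m²
F = P × A = 160234 Pa × 5.305×10⁻⁴ m² = 85.0041 N
85.0041 N ÷ (10⁻⁵ N/dyn) = 8.50041×10⁶ dyn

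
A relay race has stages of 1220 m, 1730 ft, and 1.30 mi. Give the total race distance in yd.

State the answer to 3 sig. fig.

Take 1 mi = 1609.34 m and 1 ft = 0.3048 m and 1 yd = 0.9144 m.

1220 m (already m)
1730 ft × 0.3048 = 527.304 m
1.30 mi × 1609.34 = 2092.14 m
Combined: 1220 + 527.304 + 2092.14 = 3839.44 m
In yd: 3839.44 / 0.9144 = 4198.86 yd

4200 yd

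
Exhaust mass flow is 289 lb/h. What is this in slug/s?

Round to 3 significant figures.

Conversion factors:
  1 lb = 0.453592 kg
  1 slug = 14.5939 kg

289 lb/h × 0.453592 kg/lb ÷ 3600 s/h = 0.0364134 kg/s
0.0364134 kg/s ÷ 14.5939 kg/slug = 0.00249511 slug/s

0.00250 slug/s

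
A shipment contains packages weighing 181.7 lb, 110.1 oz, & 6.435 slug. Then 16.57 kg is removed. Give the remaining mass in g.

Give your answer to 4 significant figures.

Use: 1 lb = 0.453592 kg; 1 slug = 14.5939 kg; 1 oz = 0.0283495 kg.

1.629×10⁵ g

181.7 lb × 0.453592 = 82.4177 kg
110.1 oz × 0.0283495 = 3.12128 kg
6.435 slug × 14.5939 = 93.9117 kg
16.57 kg (already kg)
Sum: 82.4177 + 3.12128 + 93.9117 − 16.57 = 162.881 kg
In g: 162.881 / 0.001 = 162881 g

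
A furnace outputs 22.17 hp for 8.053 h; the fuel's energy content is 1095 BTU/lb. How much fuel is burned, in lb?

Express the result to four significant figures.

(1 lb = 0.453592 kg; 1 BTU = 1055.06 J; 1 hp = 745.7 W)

22.17 hp → 16532.2 W
8.053 h → 28990.8 s
E = P × t = 16532.2 × 28990.8 = 4.79282×10⁸ J
1095 BTU/lb → 2.54698×10⁶ J/kg
m = E / e_s = 4.79282×10⁸ / 2.54698×10⁶ = 188.177 kg
In lb: 188.177 / 0.453592 = 414.86 lb

414.9 lb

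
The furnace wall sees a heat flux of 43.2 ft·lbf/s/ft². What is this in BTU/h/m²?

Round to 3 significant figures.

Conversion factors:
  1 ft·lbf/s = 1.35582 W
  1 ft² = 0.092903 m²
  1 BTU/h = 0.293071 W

2150 BTU/h/m²

43.2 ft·lbf/s/ft² × 1.35582 W/ft·lbf/s ÷ 0.092903 m²/ft² = 630.458 W/m²
630.458 W/m² ÷ 0.293071 W/BTU/h = 2151.21 BTU/h/m²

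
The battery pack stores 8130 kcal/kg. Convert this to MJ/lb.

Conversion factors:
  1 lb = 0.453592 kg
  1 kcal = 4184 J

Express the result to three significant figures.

8130 kcal/kg × 4184 J/kcal = 3.40159×10⁷ J/kg
3.40159×10⁷ J/kg ÷ 1000000 J/MJ × 0.453592 kg/lb = 15.4293 MJ/lb

15.4 MJ/lb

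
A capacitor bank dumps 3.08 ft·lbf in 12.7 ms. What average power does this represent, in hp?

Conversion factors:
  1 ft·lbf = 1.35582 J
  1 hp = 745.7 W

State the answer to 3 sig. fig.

3.08 ft·lbf × 1.35582 → 4.17593 J
12.7 ms × 0.001 → 0.0127 s
P = E / t = 4.17593 J / 0.0127 s = 328.813 W
328.813 W ÷ (745.7 W/hp) = 0.440945 hp

0.441 hp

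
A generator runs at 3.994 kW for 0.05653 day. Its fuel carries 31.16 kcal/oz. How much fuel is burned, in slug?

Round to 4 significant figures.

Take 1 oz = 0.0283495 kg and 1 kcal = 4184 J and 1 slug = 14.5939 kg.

0.2907 slug

3.994 kW → 3994 W
0.05653 day → 4884.19 s
E = P × t = 3994 × 4884.19 = 1.95075×10⁷ J
31.16 kcal/oz → 4.59879×10⁶ J/kg
m = E / e_s = 1.95075×10⁷ / 4.59879×10⁶ = 4.24188 kg
In slug: 4.24188 / 14.5939 = 0.290661 slug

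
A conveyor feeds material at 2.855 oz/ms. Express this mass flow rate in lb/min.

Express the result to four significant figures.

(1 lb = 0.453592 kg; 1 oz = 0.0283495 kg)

1.071×10⁴ lb/min

2.855 oz/ms × 0.0283495 kg/oz ÷ 0.001 s/ms = 80.9378 kg/s
80.9378 kg/s ÷ 0.453592 kg/lb × 60 s/min = 10706.2 lb/min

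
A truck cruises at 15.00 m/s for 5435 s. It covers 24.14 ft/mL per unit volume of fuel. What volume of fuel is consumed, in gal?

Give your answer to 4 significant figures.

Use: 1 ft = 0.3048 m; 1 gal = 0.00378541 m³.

2.927 gal

d = v × t = 15 × 5435 = 81525 m
24.14 ft/mL → 7.35787×10⁶ m/m³
V = d / (distance per unit fuel) = 81525 / 7.35787×10⁶ = 0.01108 m³
In gal: 0.01108 / 0.00378541 = 2.92703 gal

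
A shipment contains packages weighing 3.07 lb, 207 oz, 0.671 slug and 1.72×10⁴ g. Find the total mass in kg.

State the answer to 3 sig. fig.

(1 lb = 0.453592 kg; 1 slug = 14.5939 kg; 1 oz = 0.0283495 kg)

34.3 kg

3.07 lb × 0.453592 = 1.39253 kg
207 oz × 0.0283495 = 5.86835 kg
0.671 slug × 14.5939 = 9.79251 kg
1.72×10⁴ g × 0.001 = 17.2 kg
Total: 1.39253 + 5.86835 + 9.79251 + 17.2 = 34.2534 kg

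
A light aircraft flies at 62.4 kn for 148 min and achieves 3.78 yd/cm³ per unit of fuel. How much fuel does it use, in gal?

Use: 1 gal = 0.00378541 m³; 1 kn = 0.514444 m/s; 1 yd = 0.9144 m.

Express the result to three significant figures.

62.4 kn → 32.1013 m/s
148 min → 8880 s
d = v × t = 32.1013 × 8880 = 285060 m
3.78 yd/cm³ → 3.45643×10⁶ m/m³
V = d / (distance per unit fuel) = 285060 / 3.45643×10⁶ = 0.0824724 m³
In gal: 0.0824724 / 0.00378541 = 21.7869 gal

21.8 gal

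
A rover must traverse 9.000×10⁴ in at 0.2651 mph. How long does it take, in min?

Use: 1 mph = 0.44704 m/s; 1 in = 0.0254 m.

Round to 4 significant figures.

321.5 min

9.000×10⁴ in × 0.0254 → 2286 m
0.2651 mph × 0.44704 → 0.11851 m/s
t = d / v = 2286 m / 0.11851 m/s = 19289.5 s
19289.5 s ÷ (60 s/min) = 321.492 min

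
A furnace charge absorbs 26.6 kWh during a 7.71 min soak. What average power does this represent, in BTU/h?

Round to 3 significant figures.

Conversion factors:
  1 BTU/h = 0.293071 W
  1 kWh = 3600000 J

7.06×10⁵ BTU/h

26.6 kWh × 3600000 → 9.576×10⁷ J
7.71 min × 60 → 462.6 s
P = E / t = 9.576×10⁷ J / 462.6 s = 207004 W
207004 W ÷ (0.293071 W/BTU/h) = 706327 BTU/h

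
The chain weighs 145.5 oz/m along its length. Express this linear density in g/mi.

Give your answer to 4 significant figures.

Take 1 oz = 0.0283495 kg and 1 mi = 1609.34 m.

6.638×10⁶ g/mi

145.5 oz/m × 0.0283495 kg/oz = 4.12485 kg/m
4.12485 kg/m ÷ 0.001 kg/g × 1609.34 m/mi = 6.63829×10⁶ g/mi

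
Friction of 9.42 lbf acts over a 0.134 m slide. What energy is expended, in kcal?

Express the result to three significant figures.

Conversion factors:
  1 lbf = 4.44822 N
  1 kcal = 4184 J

0.00134 kcal

9.42 lbf × 4.44822 = 41.9022 N
W = F × d = 41.9022 N × 0.134 m = 5.61489 J
5.61489 J ÷ (4184 J/kcal) = 0.00134199 kcal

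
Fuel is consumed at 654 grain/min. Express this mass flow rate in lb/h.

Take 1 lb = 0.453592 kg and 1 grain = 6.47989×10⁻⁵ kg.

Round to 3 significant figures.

654 grain/min × 6.47989×10⁻⁵ kg/grain ÷ 60 s/min = 7.06308×10⁻⁴ kg/s
7.06308×10⁻⁴ kg/s ÷ 0.453592 kg/lb × 3600 s/h = 5.60572 lb/h

5.61 lb/h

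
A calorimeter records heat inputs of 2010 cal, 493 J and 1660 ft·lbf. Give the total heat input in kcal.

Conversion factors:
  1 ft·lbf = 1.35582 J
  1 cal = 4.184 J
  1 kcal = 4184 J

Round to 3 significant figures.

2010 cal × 4.184 = 8409.84 J
493 J (already J)
1660 ft·lbf × 1.35582 = 2250.66 J
Combined: 8409.84 + 493 + 2250.66 = 11153.5 J
In kcal: 11153.5 / 4184 = 2.66575 kcal

2.67 kcal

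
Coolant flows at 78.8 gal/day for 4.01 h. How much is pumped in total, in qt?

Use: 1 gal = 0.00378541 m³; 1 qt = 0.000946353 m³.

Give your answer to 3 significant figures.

52.7 qt

78.8 gal/day → 3.45243×10⁻⁶ m³/s
4.01 h → 14436 s
V = Q × t = 3.45243×10⁻⁶ × 14436 = 0.0498393 m³
In qt: 0.0498393 / 0.000946353 = 52.6646 qt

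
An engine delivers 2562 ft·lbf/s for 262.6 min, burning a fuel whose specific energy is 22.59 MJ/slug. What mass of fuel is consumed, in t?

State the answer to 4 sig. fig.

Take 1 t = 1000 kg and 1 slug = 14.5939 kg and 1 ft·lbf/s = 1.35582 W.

2562 ft·lbf/s → 3473.61 W
262.6 min → 15756 s
E = P × t = 3473.61 × 15756 = 5.47302×10⁷ J
22.59 MJ/slug → 1.54791×10⁶ J/kg
m = E / e_s = 5.47302×10⁷ / 1.54791×10⁶ = 35.3575 kg
In t: 35.3575 / 1000 = 0.0353575 t

0.03536 t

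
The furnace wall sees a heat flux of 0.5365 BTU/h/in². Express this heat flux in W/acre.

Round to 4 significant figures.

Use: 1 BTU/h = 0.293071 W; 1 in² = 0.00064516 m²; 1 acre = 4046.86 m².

9.863×10⁵ W/acre

0.5365 BTU/h/in² × 0.293071 W/BTU/h ÷ 0.00064516 m²/in² = 243.711 W/m²
243.711 W/m² × 4046.86 m²/acre = 986264 W/acre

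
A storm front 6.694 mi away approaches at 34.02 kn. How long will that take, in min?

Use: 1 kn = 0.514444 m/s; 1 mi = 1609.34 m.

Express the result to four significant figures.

6.694 mi × 1609.34 = 10772.9 m
34.02 kn × 0.514444 = 17.5014 m/s
t = d / v = 10772.9 m / 17.5014 m/s = 615.545 s
615.545 s ÷ (60 s/min) = 10.2591 min

10.26 min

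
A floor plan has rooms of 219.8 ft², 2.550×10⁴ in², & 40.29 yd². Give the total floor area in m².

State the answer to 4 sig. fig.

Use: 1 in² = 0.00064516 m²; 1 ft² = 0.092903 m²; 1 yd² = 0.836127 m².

219.8 ft² × 0.092903 = 20.4201 m²
2.550×10⁴ in² × 0.00064516 = 16.4516 m²
40.29 yd² × 0.836127 = 33.6876 m²
Combined: 20.4201 + 16.4516 + 33.6876 = 70.5593 m²

70.56 m²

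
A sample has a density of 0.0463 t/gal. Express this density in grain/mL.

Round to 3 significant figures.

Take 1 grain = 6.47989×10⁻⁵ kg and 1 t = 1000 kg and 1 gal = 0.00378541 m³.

0.0463 t/gal × 1000 kg/t ÷ 0.00378541 m³/gal = 12231.2 kg/m³
12231.2 kg/m³ ÷ 6.47989×10⁻⁵ kg/grain × 10⁻⁶ m³/mL = 188.756 grain/mL

189 grain/mL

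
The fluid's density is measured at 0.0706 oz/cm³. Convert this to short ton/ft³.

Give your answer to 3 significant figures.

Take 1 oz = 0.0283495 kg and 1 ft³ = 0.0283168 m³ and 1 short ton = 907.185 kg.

0.0625 short ton/ft³

0.0706 oz/cm³ × 0.0283495 kg/oz ÷ 10⁻⁶ m³/cm³ = 2001.47 kg/m³
2001.47 kg/m³ ÷ 907.185 kg/short ton × 0.0283168 m³/ft³ = 0.0624737 short ton/ft³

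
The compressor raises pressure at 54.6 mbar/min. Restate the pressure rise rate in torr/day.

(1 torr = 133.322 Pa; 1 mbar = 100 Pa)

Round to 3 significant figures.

5.90×10⁴ torr/day

54.6 mbar/min × 100 Pa/mbar ÷ 60 s/min = 91 Pa/s
91 Pa/s ÷ 133.322 Pa/torr × 86400 s/day = 58973 torr/day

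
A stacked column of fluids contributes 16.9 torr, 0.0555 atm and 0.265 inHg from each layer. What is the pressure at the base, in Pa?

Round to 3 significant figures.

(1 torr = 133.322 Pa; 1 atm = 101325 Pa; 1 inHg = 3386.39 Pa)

8770 Pa

16.9 torr × 133.322 = 2253.14 Pa
0.0555 atm × 101325 = 5623.54 Pa
0.265 inHg × 3386.39 = 897.393 Pa
Sum: 2253.14 + 5623.54 + 897.393 = 8774.07 Pa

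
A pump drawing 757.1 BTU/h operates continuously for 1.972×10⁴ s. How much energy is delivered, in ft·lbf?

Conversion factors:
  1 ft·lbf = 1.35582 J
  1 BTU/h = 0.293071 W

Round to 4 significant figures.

3.227×10⁶ ft·lbf

757.1 BTU/h × 0.293071 → 221.884 W
E = P × t = 221.884 W × 19720 s = 4.37555×10⁶ J
4.37555×10⁶ J ÷ (1.35582 J/ft·lbf) = 3.22724×10⁶ ft·lbf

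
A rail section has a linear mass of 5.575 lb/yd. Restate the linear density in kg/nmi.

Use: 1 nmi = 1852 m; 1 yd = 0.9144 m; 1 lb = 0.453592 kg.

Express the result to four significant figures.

5122 kg/nmi

5.575 lb/yd × 0.453592 kg/lb ÷ 0.9144 m/yd = 2.7655 kg/m
2.7655 kg/m × 1852 m/nmi = 5121.71 kg/nmi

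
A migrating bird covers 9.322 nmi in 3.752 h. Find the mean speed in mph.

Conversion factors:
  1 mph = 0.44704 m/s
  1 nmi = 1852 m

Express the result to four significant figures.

2.859 mph

9.322 nmi × 1852 = 17264.3 m
3.752 h × 3600 = 13507.2 s
v = d / t = 17264.3 m / 13507.2 s = 1.27816 m/s
1.27816 m/s ÷ (0.44704 m/s/mph) = 2.85916 mph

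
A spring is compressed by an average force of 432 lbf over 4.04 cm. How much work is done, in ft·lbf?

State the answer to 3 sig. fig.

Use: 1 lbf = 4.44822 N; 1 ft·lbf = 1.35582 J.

57.3 ft·lbf

432 lbf × 4.44822 → 1921.63 N
4.04 cm × 0.01 → 0.0404 m
W = F × d = 1921.63 N × 0.0404 m = 77.6339 J
77.6339 J ÷ (1.35582 J/ft·lbf) = 57.2597 ft·lbf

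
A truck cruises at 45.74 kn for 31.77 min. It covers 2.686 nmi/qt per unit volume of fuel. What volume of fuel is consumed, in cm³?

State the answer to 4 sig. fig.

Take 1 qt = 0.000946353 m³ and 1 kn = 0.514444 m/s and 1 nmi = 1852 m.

8533 cm³

45.74 kn → 23.5307 m/s
31.77 min → 1906.2 s
d = v × t = 23.5307 × 1906.2 = 44854.2 m
2.686 nmi/qt → 5.25647×10⁶ m/m³
V = d / (distance per unit fuel) = 44854.2 / 5.25647×10⁶ = 0.00853314 m³
In cm³: 0.00853314 / 10⁻⁶ = 8533.14 cm³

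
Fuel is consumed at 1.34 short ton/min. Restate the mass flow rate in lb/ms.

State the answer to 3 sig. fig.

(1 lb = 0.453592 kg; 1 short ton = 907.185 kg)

0.0447 lb/ms

1.34 short ton/min × 907.185 kg/short ton ÷ 60 s/min = 20.2605 kg/s
20.2605 kg/s ÷ 0.453592 kg/lb × 0.001 s/ms = 0.0446668 lb/ms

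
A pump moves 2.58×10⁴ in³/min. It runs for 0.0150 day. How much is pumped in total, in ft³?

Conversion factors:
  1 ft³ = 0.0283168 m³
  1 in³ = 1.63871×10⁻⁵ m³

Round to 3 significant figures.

323 ft³

2.58×10⁴ in³/min → 0.00704645 m³/s
0.0150 day → 1296 s
V = Q × t = 0.00704645 × 1296 = 9.1322 m³
In ft³: 9.1322 / 0.0283168 = 322.501 ft³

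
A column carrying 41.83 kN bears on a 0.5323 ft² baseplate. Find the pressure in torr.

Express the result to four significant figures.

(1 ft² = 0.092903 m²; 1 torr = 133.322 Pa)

41.83 kN × 1000 = 41830 N
0.5323 ft² × 0.092903 = 0.0494523 m²
P = F / A = 41830 N / 0.0494523 m² = 845866 Pa
845866 Pa ÷ (133.322 Pa/torr) = 6344.53 torr

6345 torr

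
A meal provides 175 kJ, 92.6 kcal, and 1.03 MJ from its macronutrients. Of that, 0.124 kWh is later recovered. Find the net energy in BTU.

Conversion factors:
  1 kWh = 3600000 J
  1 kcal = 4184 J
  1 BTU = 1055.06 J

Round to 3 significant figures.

1090 BTU

175 kJ × 1000 → 175000 J
92.6 kcal × 4184 → 387438 J
1.03 MJ × 1000000 → 1.03×10⁶ J
0.124 kWh × 3600000 → 446400 J
Result: 175000 + 387438 + 1.03×10⁶ − 446400 = 1.14604×10⁶ J
In BTU: 1.14604×10⁶ / 1055.06 = 1086.23 BTU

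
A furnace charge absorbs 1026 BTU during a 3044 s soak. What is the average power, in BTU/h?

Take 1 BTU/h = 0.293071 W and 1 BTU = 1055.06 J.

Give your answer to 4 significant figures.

1026 BTU × 1055.06 = 1.08249×10⁶ J
P = E / t = 1.08249×10⁶ J / 3044 s = 355.614 W
355.614 W ÷ (0.293071 W/BTU/h) = 1213.41 BTU/h

1213 BTU/h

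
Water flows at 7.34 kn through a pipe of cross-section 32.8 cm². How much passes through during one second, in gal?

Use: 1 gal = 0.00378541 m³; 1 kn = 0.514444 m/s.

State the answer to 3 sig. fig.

7.34 kn × 0.514444 = 3.77602 m/s
32.8 cm² × 0.0001 = 0.00328 m²
V = v × A × t = 3.77602 m/s × 0.00328 m² × 1 s = 0.0123853 m³
0.0123853 m³ ÷ (0.00378541 m³/gal) = 3.27185 gal

3.27 gal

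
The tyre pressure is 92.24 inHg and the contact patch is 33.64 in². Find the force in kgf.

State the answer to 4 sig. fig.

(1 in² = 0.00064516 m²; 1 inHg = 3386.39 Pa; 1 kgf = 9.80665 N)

691.3 kgf

92.24 inHg × 3386.39 = 312361 Pa
33.64 in² × 0.00064516 = 0.0217032 m²
F = P × A = 312361 Pa × 0.0217032 m² = 6779.23 N
6779.23 N ÷ (9.80665 N/kgf) = 691.289 kgf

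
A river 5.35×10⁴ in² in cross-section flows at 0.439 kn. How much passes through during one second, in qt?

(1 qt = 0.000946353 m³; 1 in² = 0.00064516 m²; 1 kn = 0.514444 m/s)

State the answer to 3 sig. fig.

0.439 kn × 0.514444 = 0.225841 m/s
5.35×10⁴ in² × 0.00064516 = 34.5161 m²
V = v × A × t = 0.225841 m/s × 34.5161 m² × 1 s = 7.79515 m³
7.79515 m³ ÷ (0.000946353 m³/qt) = 8237.04 qt

8240 qt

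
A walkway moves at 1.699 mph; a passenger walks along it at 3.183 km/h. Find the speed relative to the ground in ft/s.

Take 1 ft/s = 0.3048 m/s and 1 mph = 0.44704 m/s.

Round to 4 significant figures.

5.393 ft/s

1.699 mph × 0.44704 = 0.759521 m/s
3.183 km/h × (1/3.6) = 0.884167 m/s
Total: 0.759521 + 0.884167 = 1.64369 m/s
In ft/s: 1.64369 / 0.3048 = 5.39268 ft/s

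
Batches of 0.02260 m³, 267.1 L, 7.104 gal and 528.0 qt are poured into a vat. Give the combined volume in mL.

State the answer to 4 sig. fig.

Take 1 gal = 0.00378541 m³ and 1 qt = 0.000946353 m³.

8.163×10⁵ mL

0.02260 m³ (already m³)
267.1 L × 0.001 = 0.2671 m³
7.104 gal × 0.00378541 = 0.0268916 m³
528.0 qt × 0.000946353 = 0.499674 m³
Sum: 0.0226 + 0.2671 + 0.0268916 + 0.499674 = 0.816266 m³
In mL: 0.816266 / 10⁻⁶ = 816266 mL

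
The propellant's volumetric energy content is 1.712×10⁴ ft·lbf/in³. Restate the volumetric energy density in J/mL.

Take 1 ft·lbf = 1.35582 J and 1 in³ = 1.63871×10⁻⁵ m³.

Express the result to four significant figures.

1.712×10⁴ ft·lbf/in³ × 1.35582 J/ft·lbf ÷ 1.63871×10⁻⁵ m³/in³ = 1.41646×10⁹ J/m³
1.41646×10⁹ J/m³ × 10⁻⁶ m³/mL = 1416.46 J/mL

1416 J/mL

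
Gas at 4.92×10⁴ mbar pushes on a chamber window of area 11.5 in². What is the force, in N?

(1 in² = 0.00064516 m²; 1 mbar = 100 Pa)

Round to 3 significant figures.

4.92×10⁴ mbar × 100 = 4.92×10⁶ Pa
11.5 in² × 0.00064516 = 0.00741934 m²
F = P × A = 4.92×10⁶ Pa × 0.00741934 m² = 36503.2 N

3.65×10⁴ N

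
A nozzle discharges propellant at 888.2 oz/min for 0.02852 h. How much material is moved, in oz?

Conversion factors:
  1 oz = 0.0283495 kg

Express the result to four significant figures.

888.2 oz/min → 0.419667 kg/s
0.02852 h → 102.672 s
m = ṁ × t = 0.419667 × 102.672 = 43.0881 kg
In oz: 43.0881 / 0.0283495 = 1519.89 oz

1520 oz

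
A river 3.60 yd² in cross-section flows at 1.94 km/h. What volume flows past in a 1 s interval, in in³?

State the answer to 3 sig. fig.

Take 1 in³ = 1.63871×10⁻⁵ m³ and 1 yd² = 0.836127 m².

9.90×10⁴ in³

1.94 km/h × (1/3.6) → 0.538889 m/s
3.60 yd² × 0.836127 → 3.01006 m²
V = v × A × t = 0.538889 m/s × 3.01006 m² × 1 s = 1.62209 m³
1.62209 m³ ÷ (1.63871×10⁻⁵ m³/in³) = 98985.8 in³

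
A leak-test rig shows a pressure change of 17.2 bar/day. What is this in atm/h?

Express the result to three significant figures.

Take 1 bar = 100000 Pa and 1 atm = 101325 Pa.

0.707 atm/h

17.2 bar/day × 100000 Pa/bar ÷ 86400 s/day = 19.9074 Pa/s
19.9074 Pa/s ÷ 101325 Pa/atm × 3600 s/h = 0.707295 atm/h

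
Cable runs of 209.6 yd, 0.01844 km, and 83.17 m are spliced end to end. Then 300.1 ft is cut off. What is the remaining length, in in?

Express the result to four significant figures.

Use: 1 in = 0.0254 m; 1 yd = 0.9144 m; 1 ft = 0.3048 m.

209.6 yd × 0.9144 = 191.658 m
0.01844 km × 1000 = 18.44 m
83.17 m (already m)
300.1 ft × 0.3048 = 91.4705 m
Result: 191.658 + 18.44 + 83.17 − 91.4705 = 201.797 m
In in: 201.797 / 0.0254 = 7944.76 in

7945 in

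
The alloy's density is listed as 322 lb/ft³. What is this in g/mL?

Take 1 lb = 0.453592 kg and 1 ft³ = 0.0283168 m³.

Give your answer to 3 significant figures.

322 lb/ft³ × 0.453592 kg/lb ÷ 0.0283168 m³/ft³ = 5157.95 kg/m³
5157.95 kg/m³ ÷ 0.001 kg/g × 10⁻⁶ m³/mL = 5.15795 g/mL

5.16 g/mL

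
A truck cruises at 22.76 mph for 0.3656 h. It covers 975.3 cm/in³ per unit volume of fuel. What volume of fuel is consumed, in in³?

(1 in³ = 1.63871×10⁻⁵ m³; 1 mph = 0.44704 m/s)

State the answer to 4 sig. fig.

1373 in³

22.76 mph → 10.1746 m/s
0.3656 h → 1316.16 s
d = v × t = 10.1746 × 1316.16 = 13391.4 m
975.3 cm/in³ → 595163 m/m³
V = d / (distance per unit fuel) = 13391.4 / 595163 = 0.0225004 m³
In in³: 0.0225004 / 1.63871×10⁻⁵ = 1373.06 in³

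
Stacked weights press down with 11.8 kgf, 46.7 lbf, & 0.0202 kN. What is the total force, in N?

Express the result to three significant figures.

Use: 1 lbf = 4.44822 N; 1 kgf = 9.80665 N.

11.8 kgf × 9.80665 → 115.718 N
46.7 lbf × 4.44822 → 207.732 N
0.0202 kN × 1000 → 20.2 N
Combined: 115.718 + 207.732 + 20.2 = 343.65 N

344 N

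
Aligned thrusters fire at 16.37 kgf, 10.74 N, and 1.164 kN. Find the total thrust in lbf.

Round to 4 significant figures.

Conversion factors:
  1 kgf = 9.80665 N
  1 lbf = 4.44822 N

16.37 kgf × 9.80665 = 160.535 N
10.74 N (already N)
1.164 kN × 1000 = 1164 N
Combined: 160.535 + 10.74 + 1164 = 1335.28 N
In lbf: 1335.28 / 4.44822 = 300.183 lbf

300.2 lbf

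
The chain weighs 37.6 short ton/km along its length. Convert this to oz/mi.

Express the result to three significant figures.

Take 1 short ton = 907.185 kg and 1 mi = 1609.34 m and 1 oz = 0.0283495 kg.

37.6 short ton/km × 907.185 kg/short ton ÷ 1000 m/km = 34.1102 kg/m
34.1102 kg/m ÷ 0.0283495 kg/oz × 1609.34 m/mi = 1.93636×10⁶ oz/mi

1.94×10⁶ oz/mi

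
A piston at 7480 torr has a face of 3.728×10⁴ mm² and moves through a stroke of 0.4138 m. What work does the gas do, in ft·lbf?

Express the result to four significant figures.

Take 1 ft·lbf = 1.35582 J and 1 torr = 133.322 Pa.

1.135×10⁴ ft·lbf

7480 torr → 997249 Pa
3.728×10⁴ mm² → 0.03728 m²
F = P × A = 997249 × 0.03728 = 37177.4 N
W = F × d = 37177.4 × 0.4138 = 15384 J
In ft·lbf: 15384 / 1.35582 = 11346.6 ft·lbf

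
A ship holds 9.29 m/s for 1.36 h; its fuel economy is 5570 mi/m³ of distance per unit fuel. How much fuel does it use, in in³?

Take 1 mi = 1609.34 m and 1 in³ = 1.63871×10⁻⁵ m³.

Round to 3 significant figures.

1.36 h → 4896 s
d = v × t = 9.29 × 4896 = 45483.8 m
5570 mi/m³ → 8.96402×10⁶ m/m³
V = d / (distance per unit fuel) = 45483.8 / 8.96402×10⁶ = 0.00507404 m³
In in³: 0.00507404 / 1.63871×10⁻⁵ = 309.636 in³

310 in³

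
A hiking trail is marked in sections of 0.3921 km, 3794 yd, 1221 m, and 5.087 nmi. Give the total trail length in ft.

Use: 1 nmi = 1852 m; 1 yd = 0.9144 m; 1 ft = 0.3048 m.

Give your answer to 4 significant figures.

4.758×10⁴ ft

0.3921 km × 1000 = 392.1 m
3794 yd × 0.9144 = 3469.23 m
1221 m (already m)
5.087 nmi × 1852 = 9421.12 m
Combined: 392.1 + 3469.23 + 1221 + 9421.12 = 14503.4 m
In ft: 14503.4 / 0.3048 = 47583.3 ft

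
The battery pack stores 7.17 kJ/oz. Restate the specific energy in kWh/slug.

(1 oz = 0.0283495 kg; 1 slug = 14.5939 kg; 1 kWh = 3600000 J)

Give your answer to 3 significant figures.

1.03 kWh/slug

7.17 kJ/oz × 1000 J/kJ ÷ 0.0283495 kg/oz = 252915 J/kg
252915 J/kg ÷ 3600000 J/kWh × 14.5939 kg/slug = 1.02528 kWh/slug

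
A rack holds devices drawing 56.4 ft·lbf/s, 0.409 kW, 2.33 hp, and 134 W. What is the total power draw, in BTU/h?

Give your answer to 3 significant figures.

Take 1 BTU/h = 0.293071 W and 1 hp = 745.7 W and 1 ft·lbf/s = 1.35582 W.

56.4 ft·lbf/s × 1.35582 = 76.4682 W
0.409 kW × 1000 = 409 W
2.33 hp × 745.7 = 1737.48 W
134 W (already W)
Total: 76.4682 + 409 + 1737.48 + 134 = 2356.95 W
In BTU/h: 2356.95 / 0.293071 = 8042.25 BTU/h

8040 BTU/h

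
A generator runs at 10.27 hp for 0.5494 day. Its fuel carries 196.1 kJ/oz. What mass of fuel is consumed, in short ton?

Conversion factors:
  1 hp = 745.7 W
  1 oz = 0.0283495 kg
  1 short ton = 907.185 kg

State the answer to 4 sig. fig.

10.27 hp → 7658.34 W
0.5494 day → 47468.2 s
E = P × t = 7658.34 × 47468.2 = 3.63528×10⁸ J
196.1 kJ/oz → 6.91723×10⁶ J/kg
m = E / e_s = 3.63528×10⁸ / 6.91723×10⁶ = 52.554 kg
In short ton: 52.554 / 907.185 = 0.0579309 short ton

0.05793 short ton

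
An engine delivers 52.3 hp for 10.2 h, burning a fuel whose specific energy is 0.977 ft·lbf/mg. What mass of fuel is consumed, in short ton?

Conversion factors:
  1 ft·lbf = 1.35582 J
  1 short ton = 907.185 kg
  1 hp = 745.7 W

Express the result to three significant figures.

1.19 short ton

52.3 hp → 39000.1 W
10.2 h → 36720 s
E = P × t = 39000.1 × 36720 = 1.43208×10⁹ J
0.977 ft·lbf/mg → 1.32464×10⁶ J/kg
m = E / e_s = 1.43208×10⁹ / 1.32464×10⁶ = 1081.11 kg
In short ton: 1081.11 / 907.185 = 1.19172 short ton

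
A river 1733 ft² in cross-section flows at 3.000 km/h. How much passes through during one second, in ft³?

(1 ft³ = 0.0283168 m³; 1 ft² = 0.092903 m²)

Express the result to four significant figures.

4738 ft³

3.000 km/h × (1/3.6) → 0.833333 m/s
1733 ft² × 0.092903 → 161.001 m²
V = v × A × t = 0.833333 m/s × 161.001 m² × 1 s = 134.167 m³
134.167 m³ ÷ (0.0283168 m³/ft³) = 4738.07 ft³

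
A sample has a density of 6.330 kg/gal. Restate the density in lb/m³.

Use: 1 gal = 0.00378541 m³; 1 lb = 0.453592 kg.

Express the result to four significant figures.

6.330 kg/gal ÷ 0.00378541 m³/gal = 1672.21 kg/m³
1672.21 kg/m³ ÷ 0.453592 kg/lb = 3686.6 lb/m³

3687 lb/m³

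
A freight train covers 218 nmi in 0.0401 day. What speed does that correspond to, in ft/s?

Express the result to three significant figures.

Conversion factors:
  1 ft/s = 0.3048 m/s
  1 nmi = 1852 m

382 ft/s

218 nmi × 1852 = 403736 m
0.0401 day × 86400 = 3464.64 s
v = d / t = 403736 m / 3464.64 s = 116.53 m/s
116.53 m/s ÷ (0.3048 m/s/ft/s) = 382.316 ft/s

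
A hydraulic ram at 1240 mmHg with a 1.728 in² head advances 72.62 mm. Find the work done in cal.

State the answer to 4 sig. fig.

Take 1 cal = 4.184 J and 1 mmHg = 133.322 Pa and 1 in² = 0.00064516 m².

1240 mmHg → 165319 Pa
1.728 in² → 0.00111484 m²
F = P × A = 165319 × 0.00111484 = 184.304 N
72.62 mm → 0.07262 m
W = F × d = 184.304 × 0.07262 = 13.3842 J
In cal: 13.3842 / 4.184 = 3.1989 cal

3.199 cal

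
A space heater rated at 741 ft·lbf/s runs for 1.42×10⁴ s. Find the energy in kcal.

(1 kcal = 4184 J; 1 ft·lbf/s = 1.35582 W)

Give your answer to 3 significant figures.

3410 kcal

741 ft·lbf/s × 1.35582 → 1004.66 W
E = P × t = 1004.66 W × 14200 s = 1.42662×10⁷ J
1.42662×10⁷ J ÷ (4184 J/kcal) = 3409.7 kcal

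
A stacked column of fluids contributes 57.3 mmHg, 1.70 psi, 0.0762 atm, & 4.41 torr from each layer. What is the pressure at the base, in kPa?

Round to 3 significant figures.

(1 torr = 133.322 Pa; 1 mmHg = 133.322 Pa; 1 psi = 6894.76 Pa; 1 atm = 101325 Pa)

27.7 kPa

57.3 mmHg × 133.322 → 7639.35 Pa
1.70 psi × 6894.76 → 11721.1 Pa
0.0762 atm × 101325 → 7720.96 Pa
4.41 torr × 133.322 → 587.95 Pa
Total: 7639.35 + 11721.1 + 7720.96 + 587.95 = 27669.4 Pa
In kPa: 27669.4 / 1000 = 27.6694 kPa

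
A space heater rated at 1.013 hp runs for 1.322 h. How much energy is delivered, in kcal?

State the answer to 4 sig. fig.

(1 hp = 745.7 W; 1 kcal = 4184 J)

1.013 hp × 745.7 → 755.394 W
1.322 h × 3600 → 4759.2 s
E = P × t = 755.394 W × 4759.2 s = 3.59507×10⁶ J
3.59507×10⁶ J ÷ (4184 J/kcal) = 859.242 kcal

859.2 kcal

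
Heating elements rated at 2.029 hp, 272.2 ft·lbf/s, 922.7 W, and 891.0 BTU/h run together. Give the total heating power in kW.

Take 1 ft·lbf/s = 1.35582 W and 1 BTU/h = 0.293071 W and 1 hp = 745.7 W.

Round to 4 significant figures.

2.029 hp × 745.7 → 1513.03 W
272.2 ft·lbf/s × 1.35582 → 369.054 W
922.7 W (already W)
891.0 BTU/h × 0.293071 → 261.126 W
Sum: 1513.03 + 369.054 + 922.7 + 261.126 = 3065.91 W
In kW: 3065.91 / 1000 = 3.06591 kW

3.066 kW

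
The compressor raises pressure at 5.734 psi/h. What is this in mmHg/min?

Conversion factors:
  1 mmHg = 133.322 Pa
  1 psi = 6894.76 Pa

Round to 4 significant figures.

4.942 mmHg/min

5.734 psi/h × 6894.76 Pa/psi ÷ 3600 s/h = 10.9818 Pa/s
10.9818 Pa/s ÷ 133.322 Pa/mmHg × 60 s/min = 4.94223 mmHg/min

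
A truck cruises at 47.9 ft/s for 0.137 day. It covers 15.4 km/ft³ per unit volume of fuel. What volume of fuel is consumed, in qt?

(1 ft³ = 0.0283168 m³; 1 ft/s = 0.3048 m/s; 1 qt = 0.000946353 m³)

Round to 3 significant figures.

336 qt

47.9 ft/s → 14.5999 m/s
0.137 day → 11836.8 s
d = v × t = 14.5999 × 11836.8 = 172816 m
15.4 km/ft³ → 543847 m/m³
V = d / (distance per unit fuel) = 172816 / 543847 = 0.317766 m³
In qt: 0.317766 / 0.000946353 = 335.78 qt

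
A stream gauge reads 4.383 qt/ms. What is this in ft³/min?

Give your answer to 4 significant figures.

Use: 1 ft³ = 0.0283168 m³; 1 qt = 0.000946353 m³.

4.383 qt/ms × 0.000946353 m³/qt ÷ 0.001 s/ms = 4.14787 m³/s
4.14787 m³/s ÷ 0.0283168 m³/ft³ × 60 s/min = 8788.85 ft³/min

8789 ft³/min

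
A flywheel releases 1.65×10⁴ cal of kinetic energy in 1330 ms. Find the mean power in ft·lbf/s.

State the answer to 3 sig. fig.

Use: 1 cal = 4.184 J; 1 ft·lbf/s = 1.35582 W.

3.83×10⁴ ft·lbf/s

1.65×10⁴ cal × 4.184 → 69036 J
1330 ms × 0.001 → 1.33 s
P = E / t = 69036 J / 1.33 s = 51906.8 W
51906.8 W ÷ (1.35582 W/ft·lbf/s) = 38284.4 ft·lbf/s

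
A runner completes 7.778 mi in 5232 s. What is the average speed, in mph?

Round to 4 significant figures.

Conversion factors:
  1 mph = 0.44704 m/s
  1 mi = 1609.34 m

5.352 mph

7.778 mi × 1609.34 → 12517.4 m
v = d / t = 12517.4 m / 5232 s = 2.39247 m/s
2.39247 m/s ÷ (0.44704 m/s/mph) = 5.3518 mph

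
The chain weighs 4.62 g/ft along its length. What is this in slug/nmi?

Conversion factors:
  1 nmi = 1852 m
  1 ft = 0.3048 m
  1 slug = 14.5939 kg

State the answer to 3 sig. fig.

1.92 slug/nmi

4.62 g/ft × 0.001 kg/g ÷ 0.3048 m/ft = 0.0151575 kg/m
0.0151575 kg/m ÷ 14.5939 kg/slug × 1852 m/nmi = 1.92352 slug/nmi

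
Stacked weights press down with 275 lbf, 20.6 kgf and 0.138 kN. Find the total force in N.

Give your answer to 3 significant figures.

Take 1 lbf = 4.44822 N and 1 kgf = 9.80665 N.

275 lbf × 4.44822 → 1223.26 N
20.6 kgf × 9.80665 → 202.017 N
0.138 kN × 1000 → 138 N
Sum: 1223.26 + 202.017 + 138 = 1563.28 N

1560 N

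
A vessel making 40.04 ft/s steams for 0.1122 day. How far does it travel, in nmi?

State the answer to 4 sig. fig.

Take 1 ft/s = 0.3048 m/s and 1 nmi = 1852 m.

40.04 ft/s × 0.3048 = 12.2042 m/s
0.1122 day × 86400 = 9694.08 s
d = v × t = 12.2042 m/s × 9694.08 s = 118308 m
118308 m ÷ (1852 m/nmi) = 63.8812 nmi

63.88 nmi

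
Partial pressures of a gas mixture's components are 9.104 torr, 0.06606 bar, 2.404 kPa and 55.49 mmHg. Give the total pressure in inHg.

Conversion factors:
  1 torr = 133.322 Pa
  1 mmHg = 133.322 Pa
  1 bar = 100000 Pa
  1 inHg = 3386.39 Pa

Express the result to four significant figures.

5.204 inHg

9.104 torr × 133.322 → 1213.76 Pa
0.06606 bar × 100000 → 6606 Pa
2.404 kPa × 1000 → 2404 Pa
55.49 mmHg × 133.322 → 7398.04 Pa
Total: 1213.76 + 6606 + 2404 + 7398.04 = 17621.8 Pa
In inHg: 17621.8 / 3386.39 = 5.20371 inHg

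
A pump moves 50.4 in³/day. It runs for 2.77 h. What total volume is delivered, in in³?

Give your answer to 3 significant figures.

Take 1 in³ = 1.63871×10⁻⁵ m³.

5.82 in³

50.4 in³/day → 9.55914×10⁻⁹ m³/s
2.77 h → 9972 s
V = Q × t = 9.55914×10⁻⁹ × 9972 = 9.53237×10⁻⁵ m³
In in³: 9.53237×10⁻⁵ / 1.63871×10⁻⁵ = 5.817 in³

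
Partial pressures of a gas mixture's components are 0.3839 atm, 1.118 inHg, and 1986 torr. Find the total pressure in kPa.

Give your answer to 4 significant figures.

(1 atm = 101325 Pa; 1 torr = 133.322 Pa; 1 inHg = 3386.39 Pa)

307.5 kPa

0.3839 atm × 101325 = 38898.7 Pa
1.118 inHg × 3386.39 = 3785.98 Pa
1986 torr × 133.322 = 264777 Pa
Combined: 38898.7 + 3785.98 + 264777 = 307462 Pa
In kPa: 307462 / 1000 = 307.462 kPa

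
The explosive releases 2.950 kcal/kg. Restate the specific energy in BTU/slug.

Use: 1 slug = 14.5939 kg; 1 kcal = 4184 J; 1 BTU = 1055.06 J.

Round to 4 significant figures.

170.7 BTU/slug

2.950 kcal/kg × 4184 J/kcal = 12342.8 J/kg
12342.8 J/kg ÷ 1055.06 J/BTU × 14.5939 kg/slug = 170.729 BTU/slug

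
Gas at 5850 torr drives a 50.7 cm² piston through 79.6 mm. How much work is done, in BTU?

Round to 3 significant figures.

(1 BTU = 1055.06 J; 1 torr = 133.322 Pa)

5850 torr → 779934 Pa
50.7 cm² → 0.00507 m²
F = P × A = 779934 × 0.00507 = 3954.27 N
79.6 mm → 0.0796 m
W = F × d = 3954.27 × 0.0796 = 314.76 J
In BTU: 314.76 / 1055.06 = 0.298334 BTU

0.298 BTU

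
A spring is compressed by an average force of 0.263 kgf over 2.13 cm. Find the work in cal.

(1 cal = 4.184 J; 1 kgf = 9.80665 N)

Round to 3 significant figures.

0.0131 cal

0.263 kgf × 9.80665 = 2.57915 N
2.13 cm × 0.01 = 0.0213 m
W = F × d = 2.57915 N × 0.0213 m = 0.0549359 J
0.0549359 J ÷ (4.184 J/cal) = 0.01313 cal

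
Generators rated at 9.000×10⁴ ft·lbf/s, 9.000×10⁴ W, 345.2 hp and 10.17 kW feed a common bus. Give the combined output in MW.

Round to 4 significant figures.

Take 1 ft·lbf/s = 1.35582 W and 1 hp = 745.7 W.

9.000×10⁴ ft·lbf/s × 1.35582 → 122024 W
9.000×10⁴ W (already W)
345.2 hp × 745.7 → 257416 W
10.17 kW × 1000 → 10170 W
Combined: 122024 + 90000 + 257416 + 10170 = 479610 W
In MW: 479610 / 1000000 = 0.47961 MW

0.4796 MW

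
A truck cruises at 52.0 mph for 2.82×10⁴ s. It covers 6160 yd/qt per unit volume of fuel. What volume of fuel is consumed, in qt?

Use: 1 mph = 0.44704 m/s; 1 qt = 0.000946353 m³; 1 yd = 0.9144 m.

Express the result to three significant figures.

52.0 mph → 23.2461 m/s
d = v × t = 23.2461 × 28200 = 655540 m
6160 yd/qt → 5.95201×10⁶ m/m³
V = d / (distance per unit fuel) = 655540 / 5.95201×10⁶ = 0.110138 m³
In qt: 0.110138 / 0.000946353 = 116.382 qt

116 qt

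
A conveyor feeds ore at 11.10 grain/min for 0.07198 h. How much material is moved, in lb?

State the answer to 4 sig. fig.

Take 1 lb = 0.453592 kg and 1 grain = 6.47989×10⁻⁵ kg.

0.006848 lb

11.10 grain/min → 1.19878×10⁻⁵ kg/s
0.07198 h → 259.128 s
m = ṁ × t = 1.19878×10⁻⁵ × 259.128 = 0.00310637 kg
In lb: 0.00310637 / 0.453592 = 0.00684838 lb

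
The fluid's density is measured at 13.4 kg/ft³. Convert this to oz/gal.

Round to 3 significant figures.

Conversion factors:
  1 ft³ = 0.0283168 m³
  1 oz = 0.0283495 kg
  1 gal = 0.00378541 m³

63.2 oz/gal

13.4 kg/ft³ ÷ 0.0283168 m³/ft³ = 473.217 kg/m³
473.217 kg/m³ ÷ 0.0283495 kg/oz × 0.00378541 m³/gal = 63.187 oz/gal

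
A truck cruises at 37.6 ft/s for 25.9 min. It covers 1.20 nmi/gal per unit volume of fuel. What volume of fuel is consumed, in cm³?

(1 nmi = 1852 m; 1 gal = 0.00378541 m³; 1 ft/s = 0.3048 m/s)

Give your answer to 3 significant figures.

3.03×10⁴ cm³

37.6 ft/s → 11.4605 m/s
25.9 min → 1554 s
d = v × t = 11.4605 × 1554 = 17809.6 m
1.20 nmi/gal → 587096 m/m³
V = d / (distance per unit fuel) = 17809.6 / 587096 = 0.0303351 m³
In cm³: 0.0303351 / 10⁻⁶ = 30335.1 cm³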